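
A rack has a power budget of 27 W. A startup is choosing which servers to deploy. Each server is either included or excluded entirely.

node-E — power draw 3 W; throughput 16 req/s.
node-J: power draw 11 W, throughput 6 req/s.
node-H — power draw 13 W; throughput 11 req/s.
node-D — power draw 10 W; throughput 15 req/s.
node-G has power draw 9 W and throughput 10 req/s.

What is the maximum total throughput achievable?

Take node-E, node-H, and node-D: power draw 3 + 13 + 10 = 26 ≤ 27, throughput 16 + 11 + 15 = 42.
No other feasible combination does better.

42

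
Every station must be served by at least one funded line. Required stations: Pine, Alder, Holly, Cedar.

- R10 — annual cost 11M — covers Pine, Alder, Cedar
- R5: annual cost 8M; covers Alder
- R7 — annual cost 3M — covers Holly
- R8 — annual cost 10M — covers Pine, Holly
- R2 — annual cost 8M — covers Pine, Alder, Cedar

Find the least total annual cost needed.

Choose R7 and R2: together they cover Pine, Alder, Holly, Cedar — every station.
Total annual cost: 3 + 8 = 11.
No cover costs less than 11.

11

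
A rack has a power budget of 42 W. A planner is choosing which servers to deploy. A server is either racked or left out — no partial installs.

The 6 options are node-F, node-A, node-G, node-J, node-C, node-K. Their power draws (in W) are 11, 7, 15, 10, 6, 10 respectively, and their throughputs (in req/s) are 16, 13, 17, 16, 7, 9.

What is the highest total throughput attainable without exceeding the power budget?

56

Allowing fractional choices, the relaxed optimum would be about 61.1, but servers are indivisible.
node-A + node-G + node-J + node-K: power draw 7 + 15 + 10 + 10 = 42 ≤ 42, throughput 13 + 17 + 16 + 9 = 55.
node-F + node-A + node-J + node-K: power draw 11 + 7 + 10 + 10 = 38 ≤ 42, throughput 16 + 13 + 16 + 9 = 54.
node-F + node-G + node-J + node-C: power draw 11 + 15 + 10 + 6 = 42 ≤ 42, throughput 16 + 17 + 16 + 7 = 56.
Best is node-F, node-G, node-J, and node-C with total throughput 56.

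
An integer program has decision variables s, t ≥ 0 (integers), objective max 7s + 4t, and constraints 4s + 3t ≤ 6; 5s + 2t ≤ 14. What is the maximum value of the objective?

8

The continuous relaxation peaks at (1.5, 0) with value 10.50; rounding to a feasible lattice point costs some objective.
(s,t)=(0,2): 4·0+3·2=6≤6, 5·0+2·2=4≤14, objective 8.
(s,t)=(1,0): 4·1+3·0=4≤6, 5·1+2·0=5≤14, objective 7.
(s,t)=(0,1): 4·0+3·1=3≤6, 5·0+2·1=2≤14, objective 4.
No feasible integer point exceeds 8.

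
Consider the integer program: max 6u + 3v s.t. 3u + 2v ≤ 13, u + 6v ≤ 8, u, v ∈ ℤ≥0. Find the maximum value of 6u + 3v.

(u,v)=(4,0): 3·4+2·0=12≤13, 1·4+6·0=4≤8, objective 24.
(u,v)=(3,0): 3·3+2·0=9≤13, 1·3+6·0=3≤8, objective 18.
Maximum is 24 at (u,v)=(4,0).

24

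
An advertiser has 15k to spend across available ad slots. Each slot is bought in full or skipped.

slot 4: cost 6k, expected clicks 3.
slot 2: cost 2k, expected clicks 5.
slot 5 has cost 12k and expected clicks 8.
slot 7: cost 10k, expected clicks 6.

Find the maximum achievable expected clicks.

slot 2 + slot 5: cost 2 + 12 = 14 ≤ 15, expected clicks 5 + 8 = 13.
slot 2 + slot 7: cost 2 + 10 = 12 ≤ 15, expected clicks 5 + 6 = 11.
slot 4 + slot 2: cost 6 + 2 = 8 ≤ 15, expected clicks 3 + 5 = 8.
Best is slot 2 and slot 5 with total expected clicks 13.

13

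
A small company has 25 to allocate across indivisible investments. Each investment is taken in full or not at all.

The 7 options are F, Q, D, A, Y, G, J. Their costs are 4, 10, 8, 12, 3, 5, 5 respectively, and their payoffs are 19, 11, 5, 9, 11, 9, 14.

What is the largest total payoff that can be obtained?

58

Treat it as a binary knapsack problem.
Take F, D, Y, G, and J: cost 4 + 8 + 3 + 5 + 5 = 25 ≤ 25, payoff 19 + 5 + 11 + 9 + 14 = 58.
No other feasible combination does better.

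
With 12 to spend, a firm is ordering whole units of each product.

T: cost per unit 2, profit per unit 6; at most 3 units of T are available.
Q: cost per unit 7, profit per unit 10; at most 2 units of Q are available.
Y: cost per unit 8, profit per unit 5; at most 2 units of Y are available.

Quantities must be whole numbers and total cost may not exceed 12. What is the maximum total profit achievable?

22

Take 2×T and 1×Q: cost 11 ≤ 12, profit 2·6 + 1·10 = 22.
No other integer combination yields more.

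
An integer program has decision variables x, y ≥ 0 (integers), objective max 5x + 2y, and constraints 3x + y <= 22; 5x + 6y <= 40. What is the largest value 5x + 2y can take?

35

(x,y)=(7,0) is feasible, giving 35.
(x,y)=(6,1) is feasible, giving 32.
(x,y)=(6,0) is feasible, giving 30.
Maximum is 35 at (x,y)=(7,0).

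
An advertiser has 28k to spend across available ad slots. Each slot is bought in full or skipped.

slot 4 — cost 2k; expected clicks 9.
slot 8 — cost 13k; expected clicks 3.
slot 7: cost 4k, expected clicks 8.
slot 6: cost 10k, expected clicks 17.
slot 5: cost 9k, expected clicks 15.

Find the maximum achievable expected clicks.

Allowing fractional choices, the relaxed optimum would be about 49.7, but ad slots are indivisible.
slot 4 + slot 6 + slot 5: cost 2 + 10 + 9 = 21 ≤ 28, expected clicks 9 + 17 + 15 = 41.
slot 4 + slot 7 + slot 6 + slot 5: cost 2 + 4 + 10 + 9 = 25 ≤ 28, expected clicks 9 + 8 + 17 + 15 = 49.
Best is slot 4, slot 7, slot 6, and slot 5 with total expected clicks 49.

49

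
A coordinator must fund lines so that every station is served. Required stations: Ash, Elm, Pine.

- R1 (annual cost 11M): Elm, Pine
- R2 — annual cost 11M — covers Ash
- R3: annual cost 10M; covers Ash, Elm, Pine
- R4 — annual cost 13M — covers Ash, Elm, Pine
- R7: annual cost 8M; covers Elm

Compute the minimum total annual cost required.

R3 alone covers Ash, Elm, Pine — every station.
Total annual cost: 10.
No cover costs less than 10.

10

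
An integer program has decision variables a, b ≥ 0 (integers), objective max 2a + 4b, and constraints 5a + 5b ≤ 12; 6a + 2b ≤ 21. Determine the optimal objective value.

8

(a,b)=(0,2) is feasible, giving 8.
(a,b)=(1,1) is feasible, giving 6.
The best lattice point is (0,2), giving 8.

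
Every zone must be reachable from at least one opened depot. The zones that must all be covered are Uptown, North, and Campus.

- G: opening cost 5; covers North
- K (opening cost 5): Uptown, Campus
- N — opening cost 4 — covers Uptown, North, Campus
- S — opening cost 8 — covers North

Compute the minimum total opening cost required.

N alone covers Uptown, North, Campus — every zone.
Total opening cost: 4.
No cover costs less than 4.

4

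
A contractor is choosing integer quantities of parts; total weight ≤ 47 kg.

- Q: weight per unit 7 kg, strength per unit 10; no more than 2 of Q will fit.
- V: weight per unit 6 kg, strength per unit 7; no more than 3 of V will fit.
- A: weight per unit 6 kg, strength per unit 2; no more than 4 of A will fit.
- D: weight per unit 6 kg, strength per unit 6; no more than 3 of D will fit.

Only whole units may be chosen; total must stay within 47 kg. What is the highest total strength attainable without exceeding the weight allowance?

Q has the best ratio (10/7); taking only Q gives at most 2×10 = 20 (stopped by the supply cap of 2).
Mixing does better — 2×Q, 3×V, and 2×D: weight 44 ≤ 47, strength 2·10 + 3·7 + 2·6 = 53.

53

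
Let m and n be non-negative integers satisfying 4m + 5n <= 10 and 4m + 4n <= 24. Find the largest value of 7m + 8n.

16

(m,n)=(0,2): 4·0+5·2=10≤10, 4·0+4·2=8≤24, objective 16.
(m,n)=(1,1): 4·1+5·1=9≤10, 4·1+4·1=8≤24, objective 15.
No feasible integer point exceeds 16.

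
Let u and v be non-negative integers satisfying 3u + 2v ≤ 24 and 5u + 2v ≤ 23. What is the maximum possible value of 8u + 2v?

(u,v)=(4,1): 3·4+2·1=14≤24, 5·4+2·1=22≤23, objective 34.
(u,v)=(4,0): 3·4+2·0=12≤24, 5·4+2·0=20≤23, objective 32.
(u,v)=(3,2): 3·3+2·2=13≤24, 5·3+2·2=19≤23, objective 28.
No feasible integer point exceeds 34.

34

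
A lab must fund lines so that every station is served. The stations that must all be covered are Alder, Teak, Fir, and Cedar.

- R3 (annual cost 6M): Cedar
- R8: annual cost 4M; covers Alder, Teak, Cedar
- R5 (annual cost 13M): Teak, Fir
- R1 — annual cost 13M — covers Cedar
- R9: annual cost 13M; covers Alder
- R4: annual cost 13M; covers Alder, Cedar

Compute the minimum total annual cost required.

Choose R8 and R5: together they cover Alder, Teak, Fir, Cedar — every station.
Total annual cost: 4 + 13 = 17.
No cover costs less than 17.

17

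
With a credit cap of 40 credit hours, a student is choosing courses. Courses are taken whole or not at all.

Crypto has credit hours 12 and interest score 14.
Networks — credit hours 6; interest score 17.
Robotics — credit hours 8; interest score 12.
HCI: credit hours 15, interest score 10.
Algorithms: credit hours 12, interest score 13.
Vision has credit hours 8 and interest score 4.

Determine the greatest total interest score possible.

This is an integer program with binary decision variables.
Crypto + Networks + Robotics + Algorithms: credit hours 12 + 6 + 8 + 12 = 38 ≤ 40, interest score 14 + 17 + 12 + 13 = 56.
Crypto + Networks + Algorithms + Vision: credit hours 12 + 6 + 12 + 8 = 38 ≤ 40, interest score 14 + 17 + 13 + 4 = 48.
Crypto + Networks + Robotics + Vision: credit hours 12 + 6 + 8 + 8 = 34 ≤ 40, interest score 14 + 17 + 12 + 4 = 47.
Best is Crypto, Networks, Robotics, and Algorithms with total interest score 56.

56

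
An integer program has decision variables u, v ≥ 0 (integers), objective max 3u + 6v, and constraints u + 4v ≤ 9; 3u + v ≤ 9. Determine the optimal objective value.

15

The continuous relaxation peaks at (2.45, 1.64) with value 17.18; rounding to a feasible lattice point costs some objective.
(u,v)=(1,2): 1·1+4·2=9≤9, 3·1+1·2=5≤9, objective 15.
(u,v)=(2,1): 1·2+4·1=6≤9, 3·2+1·1=7≤9, objective 12.
(u,v)=(0,2): 1·0+4·2=8≤9, 3·0+1·2=2≤9, objective 12.
(u,v)=(1,1): 1·1+4·1=5≤9, 3·1+1·1=4≤9, objective 9.
No feasible integer point exceeds 15.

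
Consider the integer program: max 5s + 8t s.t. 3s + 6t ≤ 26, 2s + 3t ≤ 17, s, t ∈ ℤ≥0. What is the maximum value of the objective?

The continuous relaxation peaks at (8, 0.333) with value 42.67; rounding to a feasible lattice point costs some objective.
(s,t)=(8,0): 3·8+6·0=24≤26, 2·8+3·0=16≤17, objective 40.
(s,t)=(7,0): 3·7+6·0=21≤26, 2·7+3·0=14≤17, objective 35.
The best lattice point is (8,0), giving 40.

40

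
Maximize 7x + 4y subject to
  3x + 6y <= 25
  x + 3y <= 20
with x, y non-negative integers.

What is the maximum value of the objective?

(x,y)=(8,0): 3·8+6·0=24≤25, 1·8+3·0=8≤20, objective 56.
(x,y)=(7,0): 3·7+6·0=21≤25, 1·7+3·0=7≤20, objective 49.
Maximum is 56 at (x,y)=(8,0).

56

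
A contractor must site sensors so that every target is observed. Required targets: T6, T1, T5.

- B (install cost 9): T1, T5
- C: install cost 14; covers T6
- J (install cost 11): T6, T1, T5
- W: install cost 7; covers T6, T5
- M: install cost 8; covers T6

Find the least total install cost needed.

The greedy cost-per-new-target heuristic would pick W and B for 16, but a cheaper cover exists.
J alone covers T6, T1, T5 — every target.
Total install cost: 11.
No cover costs less than 11.

11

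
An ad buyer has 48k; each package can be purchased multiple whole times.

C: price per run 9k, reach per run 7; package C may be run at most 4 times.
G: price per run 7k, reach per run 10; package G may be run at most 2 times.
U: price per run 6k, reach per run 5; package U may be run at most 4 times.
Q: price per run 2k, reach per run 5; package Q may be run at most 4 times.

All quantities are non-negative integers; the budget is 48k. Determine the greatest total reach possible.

This is a bounded integer knapsack.
2×G, 4×U, and 4×Q: price 46 ≤ 48, reach 2·10 + 4·5 + 4·5 = 60.
2×C, 2×G, 1×U, and 4×Q: price 46 ≤ 48, reach 2·7 + 2·10 + 1·5 + 4·5 = 59.
Best is 60.

60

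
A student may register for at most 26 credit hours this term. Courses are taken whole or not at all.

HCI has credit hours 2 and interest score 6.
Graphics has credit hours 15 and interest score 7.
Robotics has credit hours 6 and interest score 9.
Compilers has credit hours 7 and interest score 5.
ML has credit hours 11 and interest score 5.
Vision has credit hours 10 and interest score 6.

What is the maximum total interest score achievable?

26

HCI + Robotics + Compilers + Vision: credit hours 2 + 6 + 7 + 10 = 25 ≤ 26, interest score 6 + 9 + 5 + 6 = 26.
HCI + Robotics + Compilers + ML: credit hours 2 + 6 + 7 + 11 = 26 ≤ 26, interest score 6 + 9 + 5 + 5 = 25.
HCI + Graphics + Robotics: credit hours 2 + 15 + 6 = 23 ≤ 26, interest score 6 + 7 + 9 = 22.
Best is HCI, Robotics, Compilers, and Vision with total interest score 26.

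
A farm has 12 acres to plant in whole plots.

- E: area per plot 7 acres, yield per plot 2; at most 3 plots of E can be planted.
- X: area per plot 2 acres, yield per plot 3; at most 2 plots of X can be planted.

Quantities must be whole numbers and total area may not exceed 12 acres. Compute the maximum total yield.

8

Take 1×E and 2×X: area 11 ≤ 12, yield 1·2 + 2·3 = 8.
X has the best ratio (3/2) and is taken to its limit of 2; remaining capacity is filled optimally with the others.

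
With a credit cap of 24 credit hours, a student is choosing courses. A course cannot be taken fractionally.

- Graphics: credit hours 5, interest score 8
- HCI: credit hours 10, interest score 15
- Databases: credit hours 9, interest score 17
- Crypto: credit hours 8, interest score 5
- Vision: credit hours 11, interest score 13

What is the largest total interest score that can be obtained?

40

This is a 0-1 knapsack instance.
Take Graphics, HCI, and Databases: credit hours 5 + 10 + 9 = 24 ≤ 24, interest score 8 + 15 + 17 = 40.
No other feasible combination does better.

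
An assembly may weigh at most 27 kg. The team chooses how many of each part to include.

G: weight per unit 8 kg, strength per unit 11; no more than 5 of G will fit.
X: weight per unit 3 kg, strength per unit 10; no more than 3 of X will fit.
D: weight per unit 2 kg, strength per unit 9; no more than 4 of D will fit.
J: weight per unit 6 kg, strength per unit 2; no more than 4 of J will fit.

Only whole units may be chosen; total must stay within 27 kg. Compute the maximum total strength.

Take 1×G, 3×X, and 4×D: weight 25 ≤ 27, strength 1·11 + 3·10 + 4·9 = 77.
D has the best ratio (9/2) and is taken to its limit of 4; remaining capacity is filled optimally with the others.

77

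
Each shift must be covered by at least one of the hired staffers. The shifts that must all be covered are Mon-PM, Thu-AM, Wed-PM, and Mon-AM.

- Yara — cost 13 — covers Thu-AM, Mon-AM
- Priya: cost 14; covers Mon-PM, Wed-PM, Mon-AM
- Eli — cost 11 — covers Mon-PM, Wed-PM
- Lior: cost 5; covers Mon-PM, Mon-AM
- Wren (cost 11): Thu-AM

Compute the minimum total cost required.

24

The greedy cost-per-new-shift heuristic would pick Lior, Eli, and Wren for 27, but a cheaper cover exists.
Choose Yara and Eli: together they cover Mon-PM, Thu-AM, Wed-PM, Mon-AM — every shift.
Total cost: 13 + 11 = 24.
No cover costs less than 24.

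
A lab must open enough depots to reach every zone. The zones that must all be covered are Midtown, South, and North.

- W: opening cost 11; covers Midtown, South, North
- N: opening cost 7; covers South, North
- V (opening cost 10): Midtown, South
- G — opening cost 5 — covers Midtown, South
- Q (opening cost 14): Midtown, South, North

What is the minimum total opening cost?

This is an integer covering problem.
W alone covers Midtown, South, North — every zone.
Total opening cost: 11.

11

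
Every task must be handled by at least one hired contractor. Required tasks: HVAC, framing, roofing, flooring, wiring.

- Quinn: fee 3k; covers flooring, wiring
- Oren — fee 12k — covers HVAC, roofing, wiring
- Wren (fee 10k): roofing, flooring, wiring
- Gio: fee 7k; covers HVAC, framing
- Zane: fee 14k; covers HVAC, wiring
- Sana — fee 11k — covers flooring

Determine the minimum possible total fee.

17

Choose Wren and Gio: together they cover HVAC, framing, roofing, flooring, wiring — every task.
Total fee: 10 + 7 = 17.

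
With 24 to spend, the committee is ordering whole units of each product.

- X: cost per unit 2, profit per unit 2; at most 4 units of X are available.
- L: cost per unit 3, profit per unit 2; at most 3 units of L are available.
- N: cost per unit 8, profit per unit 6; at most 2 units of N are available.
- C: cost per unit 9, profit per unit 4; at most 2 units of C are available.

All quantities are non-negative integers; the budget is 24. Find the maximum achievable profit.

20

X has the best ratio (2/2); taking only X gives at most 4×2 = 8 (stopped by the supply cap of 4).
Mixing does better — 4×X and 2×N: cost 24 ≤ 24, profit 4·2 + 2·6 = 20.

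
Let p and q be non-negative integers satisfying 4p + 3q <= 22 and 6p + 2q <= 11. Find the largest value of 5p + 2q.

10

(p,q)=(0,5): 4·0+3·5=15≤22, 6·0+2·5=10≤11, objective 10.
(p,q)=(0,4): 4·0+3·4=12≤22, 6·0+2·4=8≤11, objective 8.
No feasible integer point exceeds 10.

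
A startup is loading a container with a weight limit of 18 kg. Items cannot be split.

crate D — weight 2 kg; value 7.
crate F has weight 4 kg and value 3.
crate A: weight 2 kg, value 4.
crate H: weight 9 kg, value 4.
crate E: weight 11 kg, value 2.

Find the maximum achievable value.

18

crate D + crate F + crate A + crate H: weight 2 + 4 + 2 + 9 = 17 ≤ 18, value 7 + 3 + 4 + 4 = 18.
crate D + crate A + crate H: weight 2 + 2 + 9 = 13 ≤ 18, value 7 + 4 + 4 = 15.
crate D + crate F + crate A: weight 2 + 4 + 2 = 8 ≤ 18, value 7 + 3 + 4 = 14.
Best is crate D, crate F, crate A, and crate H with total value 18.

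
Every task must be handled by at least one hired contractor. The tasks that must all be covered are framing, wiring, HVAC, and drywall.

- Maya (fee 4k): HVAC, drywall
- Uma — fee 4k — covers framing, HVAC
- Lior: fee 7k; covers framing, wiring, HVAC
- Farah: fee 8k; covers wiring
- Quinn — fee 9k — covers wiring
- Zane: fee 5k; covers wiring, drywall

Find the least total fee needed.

This is an integer covering problem.
The greedy cost-per-new-task heuristic would pick Maya and Lior for 11, but a cheaper cover exists.
Choose Uma and Zane: together they cover framing, wiring, HVAC, drywall — every task.
Total fee: 4 + 5 = 9.
No cover costs less than 9.

9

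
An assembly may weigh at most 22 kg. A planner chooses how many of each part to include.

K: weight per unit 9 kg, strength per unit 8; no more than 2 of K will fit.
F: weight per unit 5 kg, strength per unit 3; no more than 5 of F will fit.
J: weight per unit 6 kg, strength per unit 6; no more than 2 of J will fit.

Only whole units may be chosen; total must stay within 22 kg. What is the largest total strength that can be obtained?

20

Take 1×K and 2×J: weight 21 ≤ 22, strength 1·8 + 2·6 = 20.
J has the best ratio (6/6) and is taken to its limit of 2; remaining capacity is filled optimally with the others.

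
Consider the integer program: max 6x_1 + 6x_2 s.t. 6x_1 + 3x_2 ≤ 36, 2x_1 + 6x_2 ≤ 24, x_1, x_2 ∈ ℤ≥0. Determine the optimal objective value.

(x_1,x_2)=(5,2) is feasible, giving 42.
(x_1,x_2)=(5,1) is feasible, giving 36.
(x_1,x_2)=(4,2) is feasible, giving 36.
The best lattice point is (5,2), giving 42.

42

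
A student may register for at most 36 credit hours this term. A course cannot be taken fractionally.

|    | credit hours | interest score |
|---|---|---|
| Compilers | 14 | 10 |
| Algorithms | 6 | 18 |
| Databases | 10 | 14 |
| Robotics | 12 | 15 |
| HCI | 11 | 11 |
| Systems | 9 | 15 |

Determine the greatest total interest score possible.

58

Allowing fractional choices, the relaxed optimum would be about 60.8, but courses are indivisible.
Algorithms + Databases + HCI + Systems: credit hours 6 + 10 + 11 + 9 = 36 ≤ 36, interest score 18 + 14 + 11 + 15 = 58.
Algorithms + Robotics + Systems: credit hours 6 + 12 + 9 = 27 ≤ 36, interest score 18 + 15 + 15 = 48.
Best is Algorithms, Databases, HCI, and Systems with total interest score 58.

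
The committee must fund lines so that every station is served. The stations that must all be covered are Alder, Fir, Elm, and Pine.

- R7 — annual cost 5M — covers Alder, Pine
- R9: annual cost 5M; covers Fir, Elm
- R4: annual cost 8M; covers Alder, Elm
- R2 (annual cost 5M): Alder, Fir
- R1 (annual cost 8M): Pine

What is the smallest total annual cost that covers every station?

Choose R7 and R9: together they cover Alder, Fir, Elm, Pine — every station.
Total annual cost: 5 + 5 = 10.
No cover costs less than 10.

10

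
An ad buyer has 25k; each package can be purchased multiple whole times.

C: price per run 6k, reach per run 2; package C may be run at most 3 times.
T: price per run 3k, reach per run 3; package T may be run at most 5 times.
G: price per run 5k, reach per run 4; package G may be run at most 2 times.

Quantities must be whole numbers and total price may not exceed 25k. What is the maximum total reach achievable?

Take 5×T and 2×G: price 25 ≤ 25, reach 5·3 + 2·4 = 23.
T has the best ratio (3/3) and is taken to its limit of 5; remaining capacity is filled optimally with the others.

23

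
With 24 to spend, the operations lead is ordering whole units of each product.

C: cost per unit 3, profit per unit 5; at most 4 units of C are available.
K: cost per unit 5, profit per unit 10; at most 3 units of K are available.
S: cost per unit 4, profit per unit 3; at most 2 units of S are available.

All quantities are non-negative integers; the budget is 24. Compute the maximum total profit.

Take 3×C and 3×K: cost 24 ≤ 24, profit 3·5 + 3·10 = 45.
K has the best ratio (10/5) and is taken to its limit of 3; remaining capacity is filled optimally with the others.

45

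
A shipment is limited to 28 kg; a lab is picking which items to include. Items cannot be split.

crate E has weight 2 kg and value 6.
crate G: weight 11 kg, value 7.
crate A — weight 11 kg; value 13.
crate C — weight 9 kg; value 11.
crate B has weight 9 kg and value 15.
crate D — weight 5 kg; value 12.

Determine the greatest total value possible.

crate E + crate C + crate B + crate D: weight 2 + 9 + 9 + 5 = 25 ≤ 28, value 6 + 11 + 15 + 12 = 44.
crate E + crate A + crate B + crate D: weight 2 + 11 + 9 + 5 = 27 ≤ 28, value 6 + 13 + 15 + 12 = 46.
Best is crate E, crate A, crate B, and crate D with total value 46.

46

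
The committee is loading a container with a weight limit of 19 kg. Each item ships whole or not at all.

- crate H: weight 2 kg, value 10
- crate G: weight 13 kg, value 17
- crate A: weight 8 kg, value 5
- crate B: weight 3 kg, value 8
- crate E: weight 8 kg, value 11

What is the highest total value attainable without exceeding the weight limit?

This is an integer program with binary decision variables.
crate H + crate G + crate B: weight 2 + 13 + 3 = 18 ≤ 19, value 10 + 17 + 8 = 35.
crate H + crate B + crate E: weight 2 + 3 + 8 = 13 ≤ 19, value 10 + 8 + 11 = 29.
Best is crate H, crate G, and crate B with total value 35.

35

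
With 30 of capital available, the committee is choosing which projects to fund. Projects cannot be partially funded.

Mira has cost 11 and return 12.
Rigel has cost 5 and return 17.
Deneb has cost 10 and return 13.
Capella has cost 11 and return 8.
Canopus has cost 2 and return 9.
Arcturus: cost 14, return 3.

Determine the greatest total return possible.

51

Take Mira, Rigel, Deneb, and Canopus: cost 11 + 5 + 10 + 2 = 28 ≤ 30, return 12 + 17 + 13 + 9 = 51.
No other feasible combination does better.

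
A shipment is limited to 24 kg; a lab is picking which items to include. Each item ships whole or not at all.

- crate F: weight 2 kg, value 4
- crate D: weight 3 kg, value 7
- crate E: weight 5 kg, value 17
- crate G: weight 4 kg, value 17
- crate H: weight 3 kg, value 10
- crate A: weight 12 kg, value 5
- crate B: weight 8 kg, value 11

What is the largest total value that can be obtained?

62

crate F + crate D + crate E + crate G + crate B: weight 2 + 3 + 5 + 4 + 8 = 22 ≤ 24, value 4 + 7 + 17 + 17 + 11 = 56.
crate F + crate E + crate G + crate H + crate B: weight 2 + 5 + 4 + 3 + 8 = 22 ≤ 24, value 4 + 17 + 17 + 10 + 11 = 59.
crate D + crate E + crate G + crate H + crate B: weight 3 + 5 + 4 + 3 + 8 = 23 ≤ 24, value 7 + 17 + 17 + 10 + 11 = 62.
Best is crate D, crate E, crate G, crate H, and crate B with total value 62.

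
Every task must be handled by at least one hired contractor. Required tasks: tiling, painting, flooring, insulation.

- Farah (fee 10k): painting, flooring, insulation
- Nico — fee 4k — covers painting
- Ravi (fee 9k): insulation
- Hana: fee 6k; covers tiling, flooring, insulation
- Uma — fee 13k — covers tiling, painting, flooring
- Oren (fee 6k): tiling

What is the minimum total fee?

10

This is an integer covering problem.
Choose Nico and Hana: together they cover tiling, painting, flooring, insulation — every task.
Total fee: 4 + 6 = 10.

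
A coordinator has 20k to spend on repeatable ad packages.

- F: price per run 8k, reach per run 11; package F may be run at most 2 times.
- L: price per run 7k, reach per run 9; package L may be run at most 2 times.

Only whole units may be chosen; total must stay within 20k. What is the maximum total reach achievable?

22

F has the best ratio (11/8); taking only F gives at most 2×11 = 22 (stopped by the price limit).
Optimal: 2×F: price 16 ≤ 20, reach 2·11 = 22.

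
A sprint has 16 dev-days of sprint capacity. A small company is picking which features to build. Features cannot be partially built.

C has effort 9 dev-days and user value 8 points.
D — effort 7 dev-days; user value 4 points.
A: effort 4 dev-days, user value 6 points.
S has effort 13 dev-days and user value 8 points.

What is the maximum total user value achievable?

14

D + A: effort 7 + 4 = 11 ≤ 16, user value 4 + 6 = 10.
C + A: effort 9 + 4 = 13 ≤ 16, user value 8 + 6 = 14.
C + D: effort 9 + 7 = 16 ≤ 16, user value 8 + 4 = 12.
Best is C and A with total user value 14.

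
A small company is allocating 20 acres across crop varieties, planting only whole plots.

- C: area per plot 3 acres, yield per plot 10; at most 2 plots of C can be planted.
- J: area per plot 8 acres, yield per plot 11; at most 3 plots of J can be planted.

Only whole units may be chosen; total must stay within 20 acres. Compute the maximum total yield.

C has the best ratio (10/3); taking only C gives at most 2×10 = 20 (stopped by the supply cap of 2).
Mixing does better — 1×C and 2×J: area 19 ≤ 20, yield 1·10 + 2·11 = 32.

32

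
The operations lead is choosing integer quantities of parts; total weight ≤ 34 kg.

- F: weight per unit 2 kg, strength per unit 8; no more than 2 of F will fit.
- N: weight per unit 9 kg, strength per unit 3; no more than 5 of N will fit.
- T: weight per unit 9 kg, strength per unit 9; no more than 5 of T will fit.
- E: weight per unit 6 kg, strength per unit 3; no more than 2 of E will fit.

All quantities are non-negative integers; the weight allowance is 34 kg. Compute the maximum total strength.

43

Take 2×F and 3×T: weight 31 ≤ 34, strength 2·8 + 3·9 = 43.
F has the best ratio (8/2) and is taken to its limit of 2; remaining capacity is filled optimally with the others.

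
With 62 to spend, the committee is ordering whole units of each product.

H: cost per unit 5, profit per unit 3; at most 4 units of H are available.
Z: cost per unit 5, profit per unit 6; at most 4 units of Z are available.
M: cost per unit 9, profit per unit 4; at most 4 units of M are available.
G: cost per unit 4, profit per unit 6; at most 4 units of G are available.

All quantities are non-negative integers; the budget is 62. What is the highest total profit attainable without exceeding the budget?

61

This is a bounded integer knapsack.
Take 3×H, 4×Z, 1×M, and 4×G: cost 60 ≤ 62, profit 3·3 + 4·6 + 1·4 + 4·6 = 61.
G has the best ratio (6/4) and is taken to its limit of 4; remaining capacity is filled optimally with the others.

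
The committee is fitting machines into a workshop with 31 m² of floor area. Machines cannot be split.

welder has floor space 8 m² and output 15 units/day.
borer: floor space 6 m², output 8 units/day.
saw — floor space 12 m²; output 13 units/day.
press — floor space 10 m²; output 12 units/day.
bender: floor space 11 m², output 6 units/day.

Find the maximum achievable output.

40

welder + borer + saw: floor space 8 + 6 + 12 = 26 ≤ 31, output 15 + 8 + 13 = 36.
welder + borer + press: floor space 8 + 6 + 10 = 24 ≤ 31, output 15 + 8 + 12 = 35.
welder + saw + press: floor space 8 + 12 + 10 = 30 ≤ 31, output 15 + 13 + 12 = 40.
Best is welder, saw, and press with total output 40.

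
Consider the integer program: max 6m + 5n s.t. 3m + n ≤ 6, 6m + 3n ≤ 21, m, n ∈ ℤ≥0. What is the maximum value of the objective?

30

(m,n)=(0,6) is feasible, giving 30.
(m,n)=(0,5) is feasible, giving 25.
Maximum is 30 at (m,n)=(0,6).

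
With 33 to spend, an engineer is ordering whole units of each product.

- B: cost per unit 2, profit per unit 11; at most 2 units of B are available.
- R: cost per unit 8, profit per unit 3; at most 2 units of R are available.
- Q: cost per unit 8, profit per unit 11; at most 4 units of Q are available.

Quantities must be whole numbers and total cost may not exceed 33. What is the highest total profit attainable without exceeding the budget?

This is a bounded integer knapsack.
2×B and 3×Q: cost 28 ≤ 33, profit 2·11 + 3·11 = 55.
2×B, 1×R, and 2×Q: cost 28 ≤ 33, profit 2·11 + 1·3 + 2·11 = 47.
Best is 55.

55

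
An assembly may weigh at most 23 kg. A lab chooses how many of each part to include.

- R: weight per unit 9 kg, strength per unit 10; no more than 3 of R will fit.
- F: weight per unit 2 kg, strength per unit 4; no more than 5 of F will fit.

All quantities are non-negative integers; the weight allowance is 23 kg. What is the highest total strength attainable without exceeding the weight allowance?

Take 1×R and 5×F: weight 19 ≤ 23, strength 1·10 + 5·4 = 30.
F has the best ratio (4/2) and is taken to its limit of 5; remaining capacity is filled optimally with the others.

30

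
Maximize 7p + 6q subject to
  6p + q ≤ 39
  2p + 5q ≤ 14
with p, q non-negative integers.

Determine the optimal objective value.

(p,q)=(6,0) is feasible, giving 42.
(p,q)=(5,0) is feasible, giving 35.
Maximum is 42 at (p,q)=(6,0).

42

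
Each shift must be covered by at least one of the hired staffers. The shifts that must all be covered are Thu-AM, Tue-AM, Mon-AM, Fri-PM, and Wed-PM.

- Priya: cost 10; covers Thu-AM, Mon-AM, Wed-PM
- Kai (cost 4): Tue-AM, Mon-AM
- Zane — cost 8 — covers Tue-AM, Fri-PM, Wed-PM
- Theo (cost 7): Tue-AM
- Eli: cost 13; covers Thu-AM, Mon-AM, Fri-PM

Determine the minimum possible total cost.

18

The greedy cost-per-new-shift heuristic would pick Kai, Zane, and Priya for 22, but a cheaper cover exists.
Choose Priya and Zane: together they cover Thu-AM, Tue-AM, Mon-AM, Fri-PM, Wed-PM — every shift.
Total cost: 10 + 8 = 18.
No cover costs less than 18.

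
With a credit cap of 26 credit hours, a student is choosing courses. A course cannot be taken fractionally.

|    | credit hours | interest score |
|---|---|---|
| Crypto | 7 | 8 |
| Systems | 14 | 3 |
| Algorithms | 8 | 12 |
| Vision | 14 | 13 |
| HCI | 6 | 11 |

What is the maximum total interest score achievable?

Algorithms + Vision: credit hours 8 + 14 = 22 ≤ 26, interest score 12 + 13 = 25.
Crypto + Algorithms + HCI: credit hours 7 + 8 + 6 = 21 ≤ 26, interest score 8 + 12 + 11 = 31.
Vision + HCI: credit hours 14 + 6 = 20 ≤ 26, interest score 13 + 11 = 24.
Best is Crypto, Algorithms, and HCI with total interest score 31.

31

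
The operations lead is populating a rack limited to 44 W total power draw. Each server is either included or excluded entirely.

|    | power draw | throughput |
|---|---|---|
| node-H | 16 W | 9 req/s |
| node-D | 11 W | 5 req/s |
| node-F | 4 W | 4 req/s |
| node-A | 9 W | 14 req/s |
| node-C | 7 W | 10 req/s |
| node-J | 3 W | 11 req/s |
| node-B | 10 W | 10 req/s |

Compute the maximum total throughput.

54

node-D + node-A + node-C + node-J + node-B: power draw 11 + 9 + 7 + 3 + 10 = 40 ≤ 44, throughput 5 + 14 + 10 + 11 + 10 = 50.
node-D + node-F + node-A + node-C + node-J + node-B: power draw 11 + 4 + 9 + 7 + 3 + 10 = 44 ≤ 44, throughput 5 + 4 + 14 + 10 + 11 + 10 = 54.
Best is node-D, node-F, node-A, node-C, node-J, and node-B with total throughput 54.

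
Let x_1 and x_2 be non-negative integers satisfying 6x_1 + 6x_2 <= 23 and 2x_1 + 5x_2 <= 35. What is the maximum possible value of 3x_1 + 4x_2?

The continuous relaxation peaks at (0, 3.83) with value 15.33; rounding to a feasible lattice point costs some objective.
(x_1,x_2)=(0,3): 6·0+6·3=18≤23, 2·0+5·3=15≤35, objective 12.
(x_1,x_2)=(1,2): 6·1+6·2=18≤23, 2·1+5·2=12≤35, objective 11.
The best lattice point is (0,3), giving 12.

12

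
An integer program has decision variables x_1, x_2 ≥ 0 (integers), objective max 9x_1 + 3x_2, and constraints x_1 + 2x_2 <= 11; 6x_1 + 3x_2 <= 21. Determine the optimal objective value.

30

(x_1,x_2)=(3,1): 1·3+2·1=5≤11, 6·3+3·1=21≤21, objective 30.
(x_1,x_2)=(3,0): 1·3+2·0=3≤11, 6·3+3·0=18≤21, objective 27.
(x_1,x_2)=(2,2): 1·2+2·2=6≤11, 6·2+3·2=18≤21, objective 24.
(x_1,x_2)=(2,1): 1·2+2·1=4≤11, 6·2+3·1=15≤21, objective 21.
No feasible integer point exceeds 30.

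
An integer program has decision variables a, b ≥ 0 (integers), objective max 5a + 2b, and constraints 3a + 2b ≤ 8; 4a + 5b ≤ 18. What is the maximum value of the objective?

12

Relaxing integrality, the LP optimum is 13.33 at (a,b) = (2.67, 0), which is not an integer point.
(a,b)=(2,1): 3·2+2·1=8≤8, 4·2+5·1=13≤18, objective 12.
(a,b)=(2,0): 3·2+2·0=6≤8, 4·2+5·0=8≤18, objective 10.
(a,b)=(1,2): 3·1+2·2=7≤8, 4·1+5·2=14≤18, objective 9.
No feasible integer point exceeds 12.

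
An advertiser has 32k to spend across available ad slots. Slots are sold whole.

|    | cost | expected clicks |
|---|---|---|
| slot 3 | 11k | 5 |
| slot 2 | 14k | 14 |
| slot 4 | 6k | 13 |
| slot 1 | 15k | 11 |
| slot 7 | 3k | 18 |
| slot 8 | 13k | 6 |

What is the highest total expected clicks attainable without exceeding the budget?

45

Allowing fractional choices, the relaxed optimum would be about 51.6, but ad slots are indivisible.
slot 4 + slot 1 + slot 7: cost 6 + 15 + 3 = 24 ≤ 32, expected clicks 13 + 11 + 18 = 42.
slot 2 + slot 1 + slot 7: cost 14 + 15 + 3 = 32 ≤ 32, expected clicks 14 + 11 + 18 = 43.
slot 2 + slot 4 + slot 7: cost 14 + 6 + 3 = 23 ≤ 32, expected clicks 14 + 13 + 18 = 45.
Best is slot 2, slot 4, and slot 7 with total expected clicks 45.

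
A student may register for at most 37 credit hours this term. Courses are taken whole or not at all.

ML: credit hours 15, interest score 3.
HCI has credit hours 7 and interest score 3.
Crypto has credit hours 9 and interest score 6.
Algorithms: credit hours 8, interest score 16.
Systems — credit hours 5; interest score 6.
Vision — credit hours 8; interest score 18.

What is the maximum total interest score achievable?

Treat it as a binary knapsack problem.
HCI + Algorithms + Systems + Vision: credit hours 7 + 8 + 5 + 8 = 28 ≤ 37, interest score 3 + 16 + 6 + 18 = 43.
HCI + Crypto + Algorithms + Systems + Vision: credit hours 7 + 9 + 8 + 5 + 8 = 37 ≤ 37, interest score 3 + 6 + 16 + 6 + 18 = 49.
Crypto + Algorithms + Systems + Vision: credit hours 9 + 8 + 5 + 8 = 30 ≤ 37, interest score 6 + 16 + 6 + 18 = 46.
Best is HCI, Crypto, Algorithms, Systems, and Vision with total interest score 49.

49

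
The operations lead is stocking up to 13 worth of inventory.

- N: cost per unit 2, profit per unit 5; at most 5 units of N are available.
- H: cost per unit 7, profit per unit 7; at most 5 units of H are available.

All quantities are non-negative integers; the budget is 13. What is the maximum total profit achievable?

3×N and 1×H: cost 13 ≤ 13, profit 3·5 + 1·7 = 22.
5×N: cost 10 ≤ 13, profit 5·5 = 25.
Best is 25.

25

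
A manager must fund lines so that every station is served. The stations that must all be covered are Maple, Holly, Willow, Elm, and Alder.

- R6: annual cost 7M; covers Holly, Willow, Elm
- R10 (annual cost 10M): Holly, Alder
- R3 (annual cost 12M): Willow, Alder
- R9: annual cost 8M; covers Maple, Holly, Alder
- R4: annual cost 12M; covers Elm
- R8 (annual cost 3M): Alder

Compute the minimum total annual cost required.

15

This is a weighted set-cover instance.
The greedy cost-per-new-station heuristic would pick R6, R8, and R9 for 18, but a cheaper cover exists.
Choose R6 and R9: together they cover Maple, Holly, Willow, Elm, Alder — every station.
Total annual cost: 7 + 8 = 15.
No cover costs less than 15.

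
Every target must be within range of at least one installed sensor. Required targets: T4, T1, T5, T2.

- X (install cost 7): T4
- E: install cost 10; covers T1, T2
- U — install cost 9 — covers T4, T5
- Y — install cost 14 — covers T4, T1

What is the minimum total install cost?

Choose E and U: together they cover T4, T1, T5, T2 — every target.
Total install cost: 10 + 9 = 19.
No cover costs less than 19.

19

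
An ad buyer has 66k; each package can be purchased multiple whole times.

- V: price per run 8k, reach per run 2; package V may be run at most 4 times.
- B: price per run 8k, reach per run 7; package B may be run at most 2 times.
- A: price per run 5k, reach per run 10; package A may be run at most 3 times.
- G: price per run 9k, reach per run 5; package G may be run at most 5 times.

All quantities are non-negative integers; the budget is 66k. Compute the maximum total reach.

61

2×B, 3×A, and 3×G: price 58 ≤ 66, reach 2·7 + 3·10 + 3·5 = 59.
1×V, 2×B, 3×A, and 3×G: price 66 ≤ 66, reach 1·2 + 2·7 + 3·10 + 3·5 = 61.
Best is 61.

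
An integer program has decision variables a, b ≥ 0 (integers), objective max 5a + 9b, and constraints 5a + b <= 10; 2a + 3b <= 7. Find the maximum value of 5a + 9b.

(a,b)=(0,2) is feasible, giving 18.
(a,b)=(1,1) is feasible, giving 14.
No feasible integer point exceeds 18.

18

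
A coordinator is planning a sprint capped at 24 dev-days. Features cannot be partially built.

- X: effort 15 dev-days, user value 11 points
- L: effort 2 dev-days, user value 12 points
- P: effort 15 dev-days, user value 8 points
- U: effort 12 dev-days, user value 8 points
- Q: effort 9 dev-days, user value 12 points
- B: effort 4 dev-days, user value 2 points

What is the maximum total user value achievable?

32

Allowing fractional choices, the relaxed optimum would be about 33.5, but features are indivisible.
L + Q + B: effort 2 + 9 + 4 = 15 ≤ 24, user value 12 + 12 + 2 = 26.
X + L + B: effort 15 + 2 + 4 = 21 ≤ 24, user value 11 + 12 + 2 = 25.
L + U + Q: effort 2 + 12 + 9 = 23 ≤ 24, user value 12 + 8 + 12 = 32.
Best is L, U, and Q with total user value 32.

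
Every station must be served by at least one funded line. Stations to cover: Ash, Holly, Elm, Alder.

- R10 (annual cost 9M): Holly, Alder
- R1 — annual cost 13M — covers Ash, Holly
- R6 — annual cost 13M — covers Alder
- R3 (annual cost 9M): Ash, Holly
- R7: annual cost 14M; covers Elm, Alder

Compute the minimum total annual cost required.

23

Choose R3 and R7: together they cover Ash, Holly, Elm, Alder — every station.
Total annual cost: 9 + 14 = 23.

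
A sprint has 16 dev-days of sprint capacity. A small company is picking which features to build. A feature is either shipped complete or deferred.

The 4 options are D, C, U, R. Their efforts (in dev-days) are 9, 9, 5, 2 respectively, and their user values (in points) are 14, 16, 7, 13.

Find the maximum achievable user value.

36

Treat it as a binary knapsack problem.
Take C, U, and R: effort 9 + 5 + 2 = 16 ≤ 16, user value 16 + 7 + 13 = 36.
No other feasible combination does better.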